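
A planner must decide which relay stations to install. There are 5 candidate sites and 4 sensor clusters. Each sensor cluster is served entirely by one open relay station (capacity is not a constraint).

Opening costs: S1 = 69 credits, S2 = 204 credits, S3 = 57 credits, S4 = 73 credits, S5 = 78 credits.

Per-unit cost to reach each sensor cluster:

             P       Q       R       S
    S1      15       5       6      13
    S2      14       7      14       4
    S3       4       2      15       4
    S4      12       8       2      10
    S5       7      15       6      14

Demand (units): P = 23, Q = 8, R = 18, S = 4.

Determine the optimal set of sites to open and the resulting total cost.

Open S3 and S4; minimum total cost 290.

For any fixed open set, each sensor cluster goes to its cheapest open site; total = fixed + service.
{S3, S4}: P→S3 4·23=92, Q→S3 2·8=16, R→S4 2·18=36, S→S3 4·4=16. Service 160; fixed 130; total 290.
{S1, S3}: P→S3 4·23=92, Q→S3 2·8=16, R→S1 6·18=108, S→S3 4·4=16. Service 232; fixed 126; total 358.
{S1, S3, S4}: P→S3 4·23=92, Q→S3 2·8=16, R→S4 2·18=36, S→S3 4·4=16. Service 160; fixed 199; total 359.
{S1, S2, S3, S4, S5}: P→S3 4·23=92, Q→S3 2·8=16, R→S4 2·18=36, S→S2 4·4=16. Service 160; fixed 481; total 641.
No other subset beats 290.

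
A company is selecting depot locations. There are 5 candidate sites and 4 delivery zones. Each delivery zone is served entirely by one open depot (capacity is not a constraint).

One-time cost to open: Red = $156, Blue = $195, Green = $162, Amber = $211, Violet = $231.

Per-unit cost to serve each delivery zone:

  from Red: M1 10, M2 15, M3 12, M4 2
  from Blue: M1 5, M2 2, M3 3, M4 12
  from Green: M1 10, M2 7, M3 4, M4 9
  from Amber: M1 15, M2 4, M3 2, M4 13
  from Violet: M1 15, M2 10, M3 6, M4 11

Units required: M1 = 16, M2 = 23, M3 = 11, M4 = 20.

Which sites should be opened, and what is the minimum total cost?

Open Red and Blue; minimum total cost 550.

For any fixed open set, each delivery zone goes to its cheapest open site; total = fixed + service.
{Red, Blue}: M1→Blue 5·16=80, M2→Blue 2·23=46, M3→Blue 3·11=33, M4→Red 2·20=40. Service 199; fixed 351; total 550.
{Blue}: M1→Blue 5·16=80, M2→Blue 2·23=46, M3→Blue 3·11=33, M4→Blue 12·20=240. Service 399; fixed 195; total 594.
{Red, Amber}: M1→Red 10·16=160, M2→Amber 4·23=92, M3→Amber 2·11=22, M4→Red 2·20=40. Service 314; fixed 367; total 681.
{Red, Blue, Green, Amber, Violet}: M1→Blue 5·16=80, M2→Blue 2·23=46, M3→Amber 2·11=22, M4→Red 2·20=40. Service 188; fixed 955; total 1143.
No other subset beats 550.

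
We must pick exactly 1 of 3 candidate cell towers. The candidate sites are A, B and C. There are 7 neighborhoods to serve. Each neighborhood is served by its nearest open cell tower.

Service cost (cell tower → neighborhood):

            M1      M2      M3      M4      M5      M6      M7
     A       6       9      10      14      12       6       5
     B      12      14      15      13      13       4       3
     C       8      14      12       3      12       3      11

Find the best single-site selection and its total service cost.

With exactly 1 open, each neighborhood uses its cheapest among the chosen.
{A}: M1→A 6, M2→A 9, M3→A 10, M4→A 14, M5→A 12, M6→A 6, M7→A 5. Service cost 62.
{C}: service cost 63
{B}: service cost 74
Among all 3 size-1 choices, {A} is lowest.

Choose A only; total service cost 62.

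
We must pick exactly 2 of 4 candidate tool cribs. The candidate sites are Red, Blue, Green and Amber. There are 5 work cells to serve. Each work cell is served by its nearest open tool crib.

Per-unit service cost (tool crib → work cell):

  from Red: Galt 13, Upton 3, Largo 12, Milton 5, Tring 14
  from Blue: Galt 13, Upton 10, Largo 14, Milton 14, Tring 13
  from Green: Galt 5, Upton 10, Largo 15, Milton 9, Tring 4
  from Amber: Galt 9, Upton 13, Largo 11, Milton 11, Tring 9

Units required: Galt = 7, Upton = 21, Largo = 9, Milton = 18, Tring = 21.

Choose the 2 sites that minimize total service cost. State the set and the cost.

With exactly 2 open, each work cell uses its cheapest among the chosen.
{Red, Green}: Galt→Green 5·7=35, Upton→Red 3·21=63, Largo→Red 12·9=108, Milton→Red 5·18=90, Tring→Green 4·21=84. Service cost 380.
{Red, Amber}: service cost 504
{Green, Amber}: service cost 590
Among all 6 size-2 choices, {Red, Green} is lowest.

Choose Red and Green; total service cost 380.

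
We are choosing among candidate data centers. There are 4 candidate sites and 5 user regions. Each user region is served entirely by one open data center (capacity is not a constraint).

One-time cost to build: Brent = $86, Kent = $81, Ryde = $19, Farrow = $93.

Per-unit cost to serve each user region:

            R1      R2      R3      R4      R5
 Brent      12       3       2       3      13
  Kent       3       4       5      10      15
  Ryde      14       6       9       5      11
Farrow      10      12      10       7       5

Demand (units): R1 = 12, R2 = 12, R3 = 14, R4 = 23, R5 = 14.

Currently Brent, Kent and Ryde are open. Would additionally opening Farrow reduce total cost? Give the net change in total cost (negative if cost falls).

Current service cost with {Brent, Kent, Ryde}: 323.
Adding Farrow: each user region re-picks its cheapest; new service cost 239, saving 84.
Extra fixed cost: 93. Net change = 93 − 84 = 9.
(Totals: 509 → 518.)

No — net change +9 (cost rises by 9).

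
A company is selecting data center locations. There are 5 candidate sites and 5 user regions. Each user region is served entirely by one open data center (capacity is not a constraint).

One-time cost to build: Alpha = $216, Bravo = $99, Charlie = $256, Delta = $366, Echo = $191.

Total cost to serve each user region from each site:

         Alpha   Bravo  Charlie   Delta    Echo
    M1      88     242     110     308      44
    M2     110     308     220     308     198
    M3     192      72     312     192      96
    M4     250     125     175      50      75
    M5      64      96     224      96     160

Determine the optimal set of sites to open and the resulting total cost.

Open Echo only; minimum total cost 764.

For any fixed open set, each user region goes to its cheapest open site; total = fixed + service.
{Echo}: M1→Echo 44, M2→Echo 198, M3→Echo 96, M4→Echo 75, M5→Echo 160. Service 573; fixed 191; total 764.
{Alpha, Bravo}: M1→Alpha 88, M2→Alpha 110, M3→Bravo 72, M4→Bravo 125, M5→Alpha 64. Service 459; fixed 315; total 774.
{Bravo, Echo}: M1→Echo 44, M2→Echo 198, M3→Bravo 72, M4→Echo 75, M5→Bravo 96. Service 485; fixed 290; total 775.
{Alpha, Bravo, Charlie, Delta, Echo}: service 340 + fixed 1128 = 1468
No other subset beats 764.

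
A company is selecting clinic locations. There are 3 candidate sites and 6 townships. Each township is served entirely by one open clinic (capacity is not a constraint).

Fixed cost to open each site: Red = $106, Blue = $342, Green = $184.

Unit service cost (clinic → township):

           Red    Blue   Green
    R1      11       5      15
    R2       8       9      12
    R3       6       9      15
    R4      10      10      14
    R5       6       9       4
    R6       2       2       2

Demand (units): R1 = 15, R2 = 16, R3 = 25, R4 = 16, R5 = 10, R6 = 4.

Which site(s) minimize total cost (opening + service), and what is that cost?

For any fixed open set, each township goes to its cheapest open site; total = fixed + service.
{Red}: R1→Red 11·15=165, R2→Red 8·16=128, R3→Red 6·25=150, R4→Red 10·16=160, R5→Red 6·10=60, R6→Red 2·4=8. Service 671; fixed 106; total 777.
{Red, Green}: R1→Red 11·15=165, R2→Red 8·16=128, R3→Red 6·25=150, R4→Red 10·16=160, R5→Green 4·10=40, R6→Red 2·4=8. Service 651; fixed 290; total 941.
{Red, Blue}: service 581 + fixed 448 = 1029
{Red, Blue, Green}: R1→Blue 5·15=75, R2→Red 8·16=128, R3→Red 6·25=150, R4→Red 10·16=160, R5→Green 4·10=40, R6→Red 2·4=8. Service 561; fixed 632; total 1193.
No other subset beats 777.

Open Red only; minimum total cost 777.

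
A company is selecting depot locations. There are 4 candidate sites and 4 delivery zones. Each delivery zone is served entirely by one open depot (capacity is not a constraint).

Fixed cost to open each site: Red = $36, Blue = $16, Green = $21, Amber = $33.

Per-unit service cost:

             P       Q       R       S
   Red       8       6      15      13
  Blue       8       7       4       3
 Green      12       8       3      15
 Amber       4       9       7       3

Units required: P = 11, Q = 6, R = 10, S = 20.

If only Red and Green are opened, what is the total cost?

Each delivery zone is assigned to its cheapest site among the open ones.
{Red, Green}: P→Red 8·11=88, Q→Red 6·6=36, R→Green 3·10=30, S→Red 13·20=260. Service 414; fixed 57; total 471.

Total cost: 471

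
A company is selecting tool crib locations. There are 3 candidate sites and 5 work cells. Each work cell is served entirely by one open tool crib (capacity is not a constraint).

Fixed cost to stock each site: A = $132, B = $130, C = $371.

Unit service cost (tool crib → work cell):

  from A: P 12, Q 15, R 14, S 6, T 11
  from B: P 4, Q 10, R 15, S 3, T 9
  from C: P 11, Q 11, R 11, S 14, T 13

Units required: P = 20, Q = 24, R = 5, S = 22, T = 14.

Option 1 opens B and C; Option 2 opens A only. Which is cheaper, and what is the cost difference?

Option 1 is cheaper by 20.

Option 1: {B, C}: P→B 4·20=80, Q→B 10·24=240, R→C 11·5=55, S→B 3·22=66, T→B 9·14=126. Service 567; fixed 501; total 1068.
Option 2: {A}: P→A 12·20=240, Q→A 15·24=360, R→A 14·5=70, S→A 6·22=132, T→A 11·14=154. Service 956; fixed 132; total 1088.
Difference: |1068 − 1088| = 20.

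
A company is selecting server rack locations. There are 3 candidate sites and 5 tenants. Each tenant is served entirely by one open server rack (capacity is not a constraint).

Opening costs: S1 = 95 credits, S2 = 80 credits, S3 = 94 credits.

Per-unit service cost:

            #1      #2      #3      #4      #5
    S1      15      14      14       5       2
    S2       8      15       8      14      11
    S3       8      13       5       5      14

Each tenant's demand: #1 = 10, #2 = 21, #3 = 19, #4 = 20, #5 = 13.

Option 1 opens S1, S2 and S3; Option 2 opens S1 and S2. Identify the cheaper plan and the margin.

Option 1: {S1, S2, S3}: #1→S2 8·10=80, #2→S3 13·21=273, #3→S3 5·19=95, #4→S1 5·20=100, #5→S1 2·13=26. Service 574; fixed 269; total 843.
Option 2: {S1, S2}: #1→S2 8·10=80, #2→S1 14·21=294, #3→S2 8·19=152, #4→S1 5·20=100, #5→S1 2·13=26. Service 652; fixed 175; total 827.
Difference: |843 − 827| = 16.

Option 2 is cheaper by 16.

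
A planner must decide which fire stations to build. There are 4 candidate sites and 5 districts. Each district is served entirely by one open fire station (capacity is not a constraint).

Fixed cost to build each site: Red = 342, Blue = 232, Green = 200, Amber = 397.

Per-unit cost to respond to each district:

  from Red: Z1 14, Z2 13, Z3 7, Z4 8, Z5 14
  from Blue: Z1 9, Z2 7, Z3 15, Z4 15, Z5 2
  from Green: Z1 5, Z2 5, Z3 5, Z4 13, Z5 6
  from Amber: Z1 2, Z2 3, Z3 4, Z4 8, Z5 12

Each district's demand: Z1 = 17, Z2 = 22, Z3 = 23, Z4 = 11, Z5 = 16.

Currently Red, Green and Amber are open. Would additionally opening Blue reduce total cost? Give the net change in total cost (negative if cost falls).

No — net change +168 (cost rises by 168).

Current service cost with {Red, Green, Amber}: 376.
Adding Blue: each district re-picks its cheapest; new service cost 312, saving 64.
Extra fixed cost: 232. Net change = 232 − 64 = 168.
(Totals: 1315 → 1483.)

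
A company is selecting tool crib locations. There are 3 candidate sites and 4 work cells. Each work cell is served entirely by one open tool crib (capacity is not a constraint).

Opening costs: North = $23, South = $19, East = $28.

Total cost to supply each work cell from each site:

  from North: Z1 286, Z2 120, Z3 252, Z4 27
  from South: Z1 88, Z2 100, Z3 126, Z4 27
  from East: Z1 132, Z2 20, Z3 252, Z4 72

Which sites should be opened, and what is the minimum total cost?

For any fixed open set, each work cell goes to its cheapest open site; total = fixed + service.
{South, East}: Z1→South 88, Z2→East 20, Z3→South 126, Z4→South 27. Service 261; fixed 47; total 308.
{North, South, East}: service 261 + fixed 70 = 331
{South}: service 341 + fixed 19 = 360
(All 7 nonempty subsets were checked; South and East is lowest.)

Open South and East; minimum total cost 308.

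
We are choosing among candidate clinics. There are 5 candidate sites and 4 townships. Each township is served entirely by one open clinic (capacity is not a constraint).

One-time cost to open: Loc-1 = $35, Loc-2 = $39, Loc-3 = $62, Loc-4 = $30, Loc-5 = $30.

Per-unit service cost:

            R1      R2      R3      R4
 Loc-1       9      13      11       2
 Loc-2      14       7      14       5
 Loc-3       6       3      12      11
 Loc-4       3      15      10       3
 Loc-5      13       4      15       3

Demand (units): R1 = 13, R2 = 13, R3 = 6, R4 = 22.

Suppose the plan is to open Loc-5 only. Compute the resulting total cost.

Each township is assigned to its cheapest site among the open ones.
{Loc-5}: R1→Loc-5 13·13=169, R2→Loc-5 4·13=52, R3→Loc-5 15·6=90, R4→Loc-5 3·22=66. Service 377; fixed 30; total 407.

Total cost: 407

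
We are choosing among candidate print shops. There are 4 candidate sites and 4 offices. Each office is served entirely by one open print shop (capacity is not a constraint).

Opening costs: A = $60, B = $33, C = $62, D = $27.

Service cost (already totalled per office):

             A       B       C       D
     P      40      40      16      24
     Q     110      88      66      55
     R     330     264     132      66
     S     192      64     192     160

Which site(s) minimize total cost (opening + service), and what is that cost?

For any fixed open set, each office goes to its cheapest open site; total = fixed + service.
{B, D}: P→D 24, Q→D 55, R→D 66, S→B 64. Service 209; fixed 60; total 269.
{B, C, D}: P→C 16, Q→D 55, R→D 66, S→B 64. Service 201; fixed 122; total 323.
{A, B, D}: service 209 + fixed 120 = 329
{A, B, C, D}: P→C 16, Q→D 55, R→D 66, S→B 64. Service 201; fixed 182; total 383.
No other subset beats 269.

Open B and D; minimum total cost 269.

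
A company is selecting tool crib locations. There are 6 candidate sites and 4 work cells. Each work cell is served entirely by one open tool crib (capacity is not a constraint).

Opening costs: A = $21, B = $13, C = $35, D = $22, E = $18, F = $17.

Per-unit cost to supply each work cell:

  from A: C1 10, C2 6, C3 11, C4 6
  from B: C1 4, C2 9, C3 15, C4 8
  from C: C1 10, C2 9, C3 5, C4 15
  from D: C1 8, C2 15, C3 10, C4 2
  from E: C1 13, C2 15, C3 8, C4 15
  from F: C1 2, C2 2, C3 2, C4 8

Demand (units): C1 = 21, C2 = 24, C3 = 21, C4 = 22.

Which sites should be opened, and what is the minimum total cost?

Open D and F; minimum total cost 215.

For any fixed open set, each work cell goes to its cheapest open site; total = fixed + service.
{D, F}: C1→F 2·21=42, C2→F 2·24=48, C3→F 2·21=42, C4→D 2·22=44. Service 176; fixed 39; total 215.
{B, D, F}: service 176 + fixed 52 = 228
{D, E, F}: C1→F 2·21=42, C2→F 2·24=48, C3→F 2·21=42, C4→D 2·22=44. Service 176; fixed 57; total 233.
{A, B, C, D, E, F}: service 176 + fixed 126 = 302
No other subset beats 215.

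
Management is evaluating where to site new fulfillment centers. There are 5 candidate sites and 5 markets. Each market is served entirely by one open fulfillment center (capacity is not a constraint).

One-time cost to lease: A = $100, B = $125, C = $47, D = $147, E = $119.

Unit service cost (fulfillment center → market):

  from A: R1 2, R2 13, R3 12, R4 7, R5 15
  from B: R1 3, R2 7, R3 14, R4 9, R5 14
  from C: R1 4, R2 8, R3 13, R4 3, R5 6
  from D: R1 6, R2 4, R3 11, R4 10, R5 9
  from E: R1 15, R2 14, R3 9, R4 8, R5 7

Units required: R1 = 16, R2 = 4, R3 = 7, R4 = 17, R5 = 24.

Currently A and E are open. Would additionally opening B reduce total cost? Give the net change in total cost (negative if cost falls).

No — net change +101 (cost rises by 101).

Current service cost with {A, E}: 434.
Adding B: each market re-picks its cheapest; new service cost 410, saving 24.
Extra fixed cost: 125. Net change = 125 − 24 = 101.
(Totals: 653 → 754.)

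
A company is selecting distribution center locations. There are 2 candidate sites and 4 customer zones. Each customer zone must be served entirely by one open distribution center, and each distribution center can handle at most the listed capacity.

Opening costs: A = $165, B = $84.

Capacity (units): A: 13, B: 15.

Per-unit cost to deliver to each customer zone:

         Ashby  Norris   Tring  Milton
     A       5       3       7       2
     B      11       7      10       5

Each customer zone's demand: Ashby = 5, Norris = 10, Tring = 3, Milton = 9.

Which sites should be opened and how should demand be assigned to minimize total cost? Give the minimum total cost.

Minimum total cost: 400

Open {A, B}: Ashby→B 11·5=55, Norris→A 3·10=30, Tring→A 7·3=21, Milton→B 5·9=45.
Loads: A carries 13/13, B carries 14/15. Service 151; fixed 249; total 400.
Next best feasible plan costs 413.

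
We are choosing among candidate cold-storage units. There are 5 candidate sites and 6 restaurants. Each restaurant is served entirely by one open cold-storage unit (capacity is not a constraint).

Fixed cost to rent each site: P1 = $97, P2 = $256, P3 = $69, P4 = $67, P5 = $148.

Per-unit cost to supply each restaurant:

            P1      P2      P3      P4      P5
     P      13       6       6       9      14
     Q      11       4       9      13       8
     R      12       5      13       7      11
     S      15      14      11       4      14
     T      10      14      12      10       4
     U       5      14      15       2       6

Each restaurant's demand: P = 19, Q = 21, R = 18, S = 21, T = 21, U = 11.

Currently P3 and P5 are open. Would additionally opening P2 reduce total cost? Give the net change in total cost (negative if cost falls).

Current service cost with {P3, P5}: 861.
Adding P2: each restaurant re-picks its cheapest; new service cost 669, saving 192.
Extra fixed cost: 256. Net change = 256 − 192 = 64.
(Totals: 1078 → 1142.)

No — net change +64 (cost rises by 64).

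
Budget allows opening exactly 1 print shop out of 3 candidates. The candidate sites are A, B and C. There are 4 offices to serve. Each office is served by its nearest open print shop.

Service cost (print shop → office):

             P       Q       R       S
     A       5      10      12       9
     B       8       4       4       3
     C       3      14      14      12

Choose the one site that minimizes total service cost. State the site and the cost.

Choose B only; total service cost 19.

With exactly 1 open, each office uses its cheapest among the chosen.
{B}: P→B 8, Q→B 4, R→B 4, S→B 3. Service cost 19.
{A}: service cost 36
{C}: service cost 43
Among all 3 size-1 choices, {B} is lowest.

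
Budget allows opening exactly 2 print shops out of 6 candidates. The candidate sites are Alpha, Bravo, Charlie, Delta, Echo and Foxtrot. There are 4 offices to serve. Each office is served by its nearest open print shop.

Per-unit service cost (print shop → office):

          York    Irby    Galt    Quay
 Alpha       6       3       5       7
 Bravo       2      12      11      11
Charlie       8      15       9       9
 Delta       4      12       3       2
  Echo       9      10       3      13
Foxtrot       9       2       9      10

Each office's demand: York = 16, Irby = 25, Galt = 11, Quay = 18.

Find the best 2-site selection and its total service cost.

Choose Delta and Foxtrot; total service cost 183.

With exactly 2 open, each office uses its cheapest among the chosen.
{Delta, Foxtrot}: York→Delta 4·16=64, Irby→Foxtrot 2·25=50, Galt→Delta 3·11=33, Quay→Delta 2·18=36. Service cost 183.
{Alpha, Delta}: service cost 208
{Alpha, Bravo}: service cost 288
Among all 15 size-2 choices, {Delta, Foxtrot} is lowest.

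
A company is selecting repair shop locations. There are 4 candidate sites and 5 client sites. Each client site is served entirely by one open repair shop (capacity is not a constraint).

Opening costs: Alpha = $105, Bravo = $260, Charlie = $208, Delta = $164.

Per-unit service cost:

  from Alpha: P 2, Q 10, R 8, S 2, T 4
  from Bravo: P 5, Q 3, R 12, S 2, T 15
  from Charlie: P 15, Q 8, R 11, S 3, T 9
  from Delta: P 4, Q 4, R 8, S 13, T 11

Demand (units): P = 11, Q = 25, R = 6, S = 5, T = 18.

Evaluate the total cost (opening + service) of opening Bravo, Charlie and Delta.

Each client site is assigned to its cheapest site among the open ones.
{Bravo, Charlie, Delta}: P→Delta 4·11=44, Q→Bravo 3·25=75, R→Delta 8·6=48, S→Bravo 2·5=10, T→Charlie 9·18=162. Service 339; fixed 632; total 971.

Total cost: 971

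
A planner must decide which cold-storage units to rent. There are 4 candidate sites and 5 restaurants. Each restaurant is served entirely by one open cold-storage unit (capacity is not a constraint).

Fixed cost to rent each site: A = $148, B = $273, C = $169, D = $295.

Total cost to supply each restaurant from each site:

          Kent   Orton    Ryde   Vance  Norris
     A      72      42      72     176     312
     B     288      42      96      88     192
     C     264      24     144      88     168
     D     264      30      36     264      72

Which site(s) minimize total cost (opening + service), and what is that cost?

Open A and C; minimum total cost 741.

For any fixed open set, each restaurant goes to its cheapest open site; total = fixed + service.
{A, C}: Kent→A 72, Orton→C 24, Ryde→A 72, Vance→C 88, Norris→C 168. Service 424; fixed 317; total 741.
{A}: service 674 + fixed 148 = 822
{A, D}: service 386 + fixed 443 = 829
{A, B, C, D}: service 292 + fixed 885 = 1177
(All 15 nonempty subsets were checked; A and C is lowest.)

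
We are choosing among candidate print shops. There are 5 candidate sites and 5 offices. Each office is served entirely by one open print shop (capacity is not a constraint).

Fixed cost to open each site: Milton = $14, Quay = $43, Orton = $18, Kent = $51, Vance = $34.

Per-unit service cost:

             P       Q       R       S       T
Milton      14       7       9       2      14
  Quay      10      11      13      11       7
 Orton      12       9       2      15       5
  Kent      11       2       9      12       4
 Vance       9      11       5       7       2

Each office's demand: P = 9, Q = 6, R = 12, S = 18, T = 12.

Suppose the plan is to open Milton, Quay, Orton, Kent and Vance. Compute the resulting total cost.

Total cost: 337

Each office is assigned to its cheapest site among the open ones.
{Milton, Quay, Orton, Kent, Vance}: P→Vance 9·9=81, Q→Kent 2·6=12, R→Orton 2·12=24, S→Milton 2·18=36, T→Vance 2·12=24. Service 177; fixed 160; total 337.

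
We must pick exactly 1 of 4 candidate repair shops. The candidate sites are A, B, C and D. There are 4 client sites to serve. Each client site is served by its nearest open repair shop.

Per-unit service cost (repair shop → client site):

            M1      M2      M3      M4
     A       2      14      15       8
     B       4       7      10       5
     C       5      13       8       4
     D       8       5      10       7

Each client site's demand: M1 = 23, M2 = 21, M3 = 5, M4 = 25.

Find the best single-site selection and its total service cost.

With exactly 1 open, each client site uses its cheapest among the chosen.
{B}: M1→B 4·23=92, M2→B 7·21=147, M3→B 10·5=50, M4→B 5·25=125. Service cost 414.
{D}: service cost 514
{C}: service cost 528
Among all 4 size-1 choices, {B} is lowest.

Choose B only; total service cost 414.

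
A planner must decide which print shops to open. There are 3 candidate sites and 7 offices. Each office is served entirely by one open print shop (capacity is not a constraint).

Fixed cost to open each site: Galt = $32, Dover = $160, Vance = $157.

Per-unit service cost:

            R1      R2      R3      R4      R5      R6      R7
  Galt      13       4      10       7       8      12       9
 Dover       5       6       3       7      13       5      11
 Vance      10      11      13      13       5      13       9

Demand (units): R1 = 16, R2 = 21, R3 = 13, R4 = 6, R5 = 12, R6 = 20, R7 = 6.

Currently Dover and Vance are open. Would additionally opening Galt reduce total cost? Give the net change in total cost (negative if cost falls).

Yes — net change −10 (cost falls by 10).

Current service cost with {Dover, Vance}: 501.
Adding Galt: each office re-picks its cheapest; new service cost 459, saving 42.
Extra fixed cost: 32. Net change = 32 − 42 = -10.
(Totals: 818 → 808.)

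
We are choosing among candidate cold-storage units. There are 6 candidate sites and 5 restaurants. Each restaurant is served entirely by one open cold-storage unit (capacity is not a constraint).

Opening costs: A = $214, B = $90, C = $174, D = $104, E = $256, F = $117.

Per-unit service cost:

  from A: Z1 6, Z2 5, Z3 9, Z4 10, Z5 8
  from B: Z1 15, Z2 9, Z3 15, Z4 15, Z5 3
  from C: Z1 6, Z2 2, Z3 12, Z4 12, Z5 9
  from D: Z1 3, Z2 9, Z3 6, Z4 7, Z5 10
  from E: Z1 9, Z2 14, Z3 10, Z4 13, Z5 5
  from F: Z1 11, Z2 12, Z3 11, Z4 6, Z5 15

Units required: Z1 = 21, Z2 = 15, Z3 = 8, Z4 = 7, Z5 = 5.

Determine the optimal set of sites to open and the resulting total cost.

For any fixed open set, each restaurant goes to its cheapest open site; total = fixed + service.
{D}: Z1→D 3·21=63, Z2→D 9·15=135, Z3→D 6·8=48, Z4→D 7·7=49, Z5→D 10·5=50. Service 345; fixed 104; total 449.
{B, D}: service 310 + fixed 194 = 504
{C, D}: service 235 + fixed 278 = 513
{A, B, C, D, E, F}: service 198 + fixed 955 = 1153
No other subset beats 449.

Open D only; minimum total cost 449.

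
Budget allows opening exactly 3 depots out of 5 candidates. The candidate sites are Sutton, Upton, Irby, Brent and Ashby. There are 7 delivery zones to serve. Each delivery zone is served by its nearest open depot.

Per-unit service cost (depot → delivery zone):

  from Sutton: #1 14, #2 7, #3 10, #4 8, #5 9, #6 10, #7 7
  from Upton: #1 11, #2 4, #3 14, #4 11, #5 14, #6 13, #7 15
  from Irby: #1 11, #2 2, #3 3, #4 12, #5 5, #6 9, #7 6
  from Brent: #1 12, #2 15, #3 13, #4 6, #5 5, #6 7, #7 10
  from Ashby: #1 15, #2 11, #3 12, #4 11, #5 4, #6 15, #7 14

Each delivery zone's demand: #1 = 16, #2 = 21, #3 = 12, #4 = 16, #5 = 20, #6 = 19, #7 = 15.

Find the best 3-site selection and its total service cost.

Choose Irby, Brent and Ashby; total service cost 653.

With exactly 3 open, each delivery zone uses its cheapest among the chosen.
{Irby, Brent, Ashby}: #1→Irby 11·16=176, #2→Irby 2·21=42, #3→Irby 3·12=36, #4→Brent 6·16=96, #5→Ashby 4·20=80, #6→Brent 7·19=133, #7→Irby 6·15=90. Service cost 653.
{Sutton, Irby, Brent}: service cost 673
{Upton, Irby, Brent}: service cost 673
Among all 10 size-3 choices, {Irby, Brent, Ashby} is lowest.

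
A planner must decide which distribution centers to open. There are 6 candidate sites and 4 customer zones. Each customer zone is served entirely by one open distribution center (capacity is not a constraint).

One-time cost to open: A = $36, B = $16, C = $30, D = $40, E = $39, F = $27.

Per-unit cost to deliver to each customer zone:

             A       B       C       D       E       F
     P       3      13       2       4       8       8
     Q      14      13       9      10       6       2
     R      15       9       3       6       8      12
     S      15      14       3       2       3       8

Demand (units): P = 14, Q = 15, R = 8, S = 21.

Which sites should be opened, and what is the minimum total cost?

For any fixed open set, each customer zone goes to its cheapest open site; total = fixed + service.
{C, F}: P→C 2·14=28, Q→F 2·15=30, R→C 3·8=24, S→C 3·21=63. Service 145; fixed 57; total 202.
{B, C, F}: service 145 + fixed 73 = 218
{C, D, F}: P→C 2·14=28, Q→F 2·15=30, R→C 3·8=24, S→D 2·21=42. Service 124; fixed 97; total 221.
{A, B, C, D, E, F}: service 124 + fixed 188 = 312
No other subset beats 202.

Open C and F; minimum total cost 202.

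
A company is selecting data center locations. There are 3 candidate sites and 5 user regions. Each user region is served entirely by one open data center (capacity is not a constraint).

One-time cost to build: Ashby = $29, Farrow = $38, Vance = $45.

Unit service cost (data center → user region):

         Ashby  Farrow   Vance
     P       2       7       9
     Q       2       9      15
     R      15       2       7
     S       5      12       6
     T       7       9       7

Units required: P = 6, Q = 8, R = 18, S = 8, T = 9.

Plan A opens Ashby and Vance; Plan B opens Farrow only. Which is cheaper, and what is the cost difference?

Plan A is cheaper by 34.

Plan A: {Ashby, Vance}: P→Ashby 2·6=12, Q→Ashby 2·8=16, R→Vance 7·18=126, S→Ashby 5·8=40, T→Ashby 7·9=63. Service 257; fixed 74; total 331.
Plan B: {Farrow}: P→Farrow 7·6=42, Q→Farrow 9·8=72, R→Farrow 2·18=36, S→Farrow 12·8=96, T→Farrow 9·9=81. Service 327; fixed 38; total 365.
Difference: |331 − 365| = 34.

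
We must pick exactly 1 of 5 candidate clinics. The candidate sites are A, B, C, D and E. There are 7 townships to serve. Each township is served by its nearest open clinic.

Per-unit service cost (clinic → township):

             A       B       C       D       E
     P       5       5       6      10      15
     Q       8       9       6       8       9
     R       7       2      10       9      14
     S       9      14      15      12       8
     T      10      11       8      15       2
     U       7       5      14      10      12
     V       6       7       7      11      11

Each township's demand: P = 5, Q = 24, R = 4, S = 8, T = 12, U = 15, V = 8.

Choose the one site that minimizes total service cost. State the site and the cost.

With exactly 1 open, each township uses its cheapest among the chosen.
{A}: P→A 5·5=25, Q→A 8·24=192, R→A 7·4=28, S→A 9·8=72, T→A 10·12=120, U→A 7·15=105, V→A 6·8=48. Service cost 590.
{B}: service cost 624
{C}: service cost 696
Among all 5 size-1 choices, {A} is lowest.

Choose A only; total service cost 590.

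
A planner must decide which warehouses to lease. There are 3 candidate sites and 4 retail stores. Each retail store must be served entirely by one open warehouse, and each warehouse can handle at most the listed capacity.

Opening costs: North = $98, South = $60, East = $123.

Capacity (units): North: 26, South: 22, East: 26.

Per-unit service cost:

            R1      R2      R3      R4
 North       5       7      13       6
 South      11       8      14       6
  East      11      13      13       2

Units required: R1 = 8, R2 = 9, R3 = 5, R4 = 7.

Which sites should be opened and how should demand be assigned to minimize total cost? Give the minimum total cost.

Open {North, South}: R1→North 5·8=40, R2→North 7·9=63, R3→North 13·5=65, R4→South 6·7=42.
Loads: North carries 22/26, South carries 7/22. Service 210; fixed 158; total 368.
Next best feasible plan costs 373.

Minimum total cost: 368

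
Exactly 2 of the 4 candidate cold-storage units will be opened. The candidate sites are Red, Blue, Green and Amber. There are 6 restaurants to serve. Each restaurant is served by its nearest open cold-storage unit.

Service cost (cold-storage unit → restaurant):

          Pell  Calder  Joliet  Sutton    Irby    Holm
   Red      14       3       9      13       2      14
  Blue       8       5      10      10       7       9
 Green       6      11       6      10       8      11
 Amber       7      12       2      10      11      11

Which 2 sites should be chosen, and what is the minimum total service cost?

Choose Red and Amber; total service cost 35.

With exactly 2 open, each restaurant uses its cheapest among the chosen.
{Red, Amber}: Pell→Amber 7, Calder→Red 3, Joliet→Amber 2, Sutton→Amber 10, Irby→Red 2, Holm→Amber 11. Service cost 35.
{Red, Green}: service cost 38
{Blue, Amber}: service cost 40
Among all 6 size-2 choices, {Red, Amber} is lowest.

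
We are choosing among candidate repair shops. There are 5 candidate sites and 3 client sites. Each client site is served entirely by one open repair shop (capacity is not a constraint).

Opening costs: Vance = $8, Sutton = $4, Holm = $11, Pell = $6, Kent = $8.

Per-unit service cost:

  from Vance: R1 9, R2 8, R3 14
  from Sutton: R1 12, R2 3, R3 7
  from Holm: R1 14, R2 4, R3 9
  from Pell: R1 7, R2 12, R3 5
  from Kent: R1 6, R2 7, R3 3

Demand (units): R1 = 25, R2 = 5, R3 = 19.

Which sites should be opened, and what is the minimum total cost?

Open Sutton and Kent; minimum total cost 234.

For any fixed open set, each client site goes to its cheapest open site; total = fixed + service.
{Sutton, Kent}: R1→Kent 6·25=150, R2→Sutton 3·5=15, R3→Kent 3·19=57. Service 222; fixed 12; total 234.
{Sutton, Pell, Kent}: R1→Kent 6·25=150, R2→Sutton 3·5=15, R3→Kent 3·19=57. Service 222; fixed 18; total 240.
{Vance, Sutton, Kent}: R1→Kent 6·25=150, R2→Sutton 3·5=15, R3→Kent 3·19=57. Service 222; fixed 20; total 242.
{Vance, Sutton, Holm, Pell, Kent}: R1→Kent 6·25=150, R2→Sutton 3·5=15, R3→Kent 3·19=57. Service 222; fixed 37; total 259.
No other subset beats 234.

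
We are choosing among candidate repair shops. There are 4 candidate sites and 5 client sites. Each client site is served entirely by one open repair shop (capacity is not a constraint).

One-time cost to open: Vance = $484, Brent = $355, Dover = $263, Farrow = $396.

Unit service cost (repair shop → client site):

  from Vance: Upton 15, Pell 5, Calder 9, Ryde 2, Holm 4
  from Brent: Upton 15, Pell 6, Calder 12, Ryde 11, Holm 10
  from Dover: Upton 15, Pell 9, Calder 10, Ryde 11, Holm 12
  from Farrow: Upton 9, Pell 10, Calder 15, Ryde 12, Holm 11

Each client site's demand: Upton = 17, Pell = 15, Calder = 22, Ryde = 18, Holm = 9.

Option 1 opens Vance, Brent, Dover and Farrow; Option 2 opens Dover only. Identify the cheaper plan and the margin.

Option 1: {Vance, Brent, Dover, Farrow}: Upton→Farrow 9·17=153, Pell→Vance 5·15=75, Calder→Vance 9·22=198, Ryde→Vance 2·18=36, Holm→Vance 4·9=36. Service 498; fixed 1498; total 1996.
Option 2: {Dover}: Upton→Dover 15·17=255, Pell→Dover 9·15=135, Calder→Dover 10·22=220, Ryde→Dover 11·18=198, Holm→Dover 12·9=108. Service 916; fixed 263; total 1179.
Difference: |1996 − 1179| = 817.

Option 2 is cheaper by 817.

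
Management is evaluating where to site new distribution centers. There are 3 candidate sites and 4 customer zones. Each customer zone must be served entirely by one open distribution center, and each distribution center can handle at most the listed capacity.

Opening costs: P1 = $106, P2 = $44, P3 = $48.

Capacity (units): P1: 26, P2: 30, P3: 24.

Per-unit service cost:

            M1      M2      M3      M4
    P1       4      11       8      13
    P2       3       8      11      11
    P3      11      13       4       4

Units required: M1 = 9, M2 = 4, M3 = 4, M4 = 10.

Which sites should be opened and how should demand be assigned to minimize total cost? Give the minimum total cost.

Minimum total cost: 207

Open {P2, P3}: M1→P2 3·9=27, M2→P2 8·4=32, M3→P3 4·4=16, M4→P3 4·10=40.
Loads: P2 carries 13/30, P3 carries 14/24. Service 115; fixed 92; total 207.
Next best feasible plan costs 227.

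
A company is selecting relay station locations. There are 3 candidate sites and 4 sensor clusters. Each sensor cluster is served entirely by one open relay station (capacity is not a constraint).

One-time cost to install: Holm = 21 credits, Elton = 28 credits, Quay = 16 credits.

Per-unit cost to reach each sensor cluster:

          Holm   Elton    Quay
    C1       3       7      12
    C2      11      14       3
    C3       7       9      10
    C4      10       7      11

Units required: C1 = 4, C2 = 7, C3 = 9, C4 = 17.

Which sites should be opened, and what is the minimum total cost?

For any fixed open set, each sensor cluster goes to its cheapest open site; total = fixed + service.
{Holm, Elton, Quay}: C1→Holm 3·4=12, C2→Quay 3·7=21, C3→Holm 7·9=63, C4→Elton 7·17=119. Service 215; fixed 65; total 280.
{Elton, Quay}: service 249 + fixed 44 = 293
{Holm, Quay}: service 266 + fixed 37 = 303
{Quay}: service 346 + fixed 16 = 362
(All 7 nonempty subsets were checked; Holm, Elton and Quay is lowest.)

Open Holm, Elton and Quay; minimum total cost 280.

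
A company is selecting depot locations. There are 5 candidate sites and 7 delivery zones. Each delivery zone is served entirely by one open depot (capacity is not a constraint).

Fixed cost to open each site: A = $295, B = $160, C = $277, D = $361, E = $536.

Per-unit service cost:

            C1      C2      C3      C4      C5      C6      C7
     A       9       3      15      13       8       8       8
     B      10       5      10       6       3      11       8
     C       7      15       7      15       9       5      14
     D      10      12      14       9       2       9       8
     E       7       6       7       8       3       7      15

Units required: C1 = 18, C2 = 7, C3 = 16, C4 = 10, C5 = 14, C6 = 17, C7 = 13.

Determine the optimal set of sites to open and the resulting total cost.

Open B only; minimum total cost 928.

For any fixed open set, each delivery zone goes to its cheapest open site; total = fixed + service.
{B}: C1→B 10·18=180, C2→B 5·7=35, C3→B 10·16=160, C4→B 6·10=60, C5→B 3·14=42, C6→B 11·17=187, C7→B 8·13=104. Service 768; fixed 160; total 928.
{B, C}: service 564 + fixed 437 = 1001
{A, B}: service 685 + fixed 455 = 1140
{A, B, C, D, E}: service 536 + fixed 1629 = 2165
No other subset beats 928.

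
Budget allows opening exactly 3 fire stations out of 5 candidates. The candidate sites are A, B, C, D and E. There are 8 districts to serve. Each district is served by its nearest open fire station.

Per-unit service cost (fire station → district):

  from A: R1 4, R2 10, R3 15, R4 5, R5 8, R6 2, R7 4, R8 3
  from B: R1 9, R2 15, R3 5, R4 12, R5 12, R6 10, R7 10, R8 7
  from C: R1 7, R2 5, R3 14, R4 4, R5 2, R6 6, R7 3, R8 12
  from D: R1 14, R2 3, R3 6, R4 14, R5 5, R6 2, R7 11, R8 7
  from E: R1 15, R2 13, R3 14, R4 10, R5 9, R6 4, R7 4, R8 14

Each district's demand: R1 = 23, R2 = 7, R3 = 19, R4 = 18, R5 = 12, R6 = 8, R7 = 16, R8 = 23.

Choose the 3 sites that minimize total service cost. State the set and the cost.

With exactly 3 open, each district uses its cheapest among the chosen.
{A, B, C}: R1→A 4·23=92, R2→C 5·7=35, R3→B 5·19=95, R4→C 4·18=72, R5→C 2·12=24, R6→A 2·8=16, R7→C 3·16=48, R8→A 3·23=69. Service cost 451.
{A, C, D}: service cost 456
{A, B, D}: service cost 507
Among all 10 size-3 choices, {A, B, C} is lowest.

Choose A, B and C; total service cost 451.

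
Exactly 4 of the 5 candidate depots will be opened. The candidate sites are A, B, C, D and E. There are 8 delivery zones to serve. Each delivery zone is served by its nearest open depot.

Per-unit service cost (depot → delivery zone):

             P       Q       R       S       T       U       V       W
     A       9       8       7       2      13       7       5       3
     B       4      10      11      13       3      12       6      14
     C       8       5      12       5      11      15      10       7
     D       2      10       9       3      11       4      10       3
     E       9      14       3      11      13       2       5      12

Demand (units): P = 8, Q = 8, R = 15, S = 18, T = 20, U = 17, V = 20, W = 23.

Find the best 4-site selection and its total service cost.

With exactly 4 open, each delivery zone uses its cheapest among the chosen.
{A, B, C, E}: P→B 4·8=32, Q→C 5·8=40, R→E 3·15=45, S→A 2·18=36, T→B 3·20=60, U→E 2·17=34, V→A 5·20=100, W→A 3·23=69. Service cost 416.
{B, C, D, E}: service cost 418
{A, B, D, E}: service cost 424
Among all 5 size-4 choices, {A, B, C, E} is lowest.

Choose A, B, C and E; total service cost 416.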